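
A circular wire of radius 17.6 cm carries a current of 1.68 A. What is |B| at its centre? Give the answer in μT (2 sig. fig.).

B ≈ 6.0 μT

At the centre of a circular loop the Biot–Savart law gives B = μ₀I/(2R).
B = (4π×10⁻⁷ × 1.68) / (2 × 0.176) = 6.00×10⁻⁶ T.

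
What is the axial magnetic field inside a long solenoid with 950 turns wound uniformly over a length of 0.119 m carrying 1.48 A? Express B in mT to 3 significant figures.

B ≈ 14.8 mT

Inside a long solenoid, B = μ₀nI with n = 7983 turns/m.
B = 4π×10⁻⁷ × 7983 × 1.48 = 1.48×10⁻² T.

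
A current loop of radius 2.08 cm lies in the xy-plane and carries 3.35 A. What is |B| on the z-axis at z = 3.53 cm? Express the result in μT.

On the axis of a circular loop, B = μ₀IR² / [2(R²+z²)^(3/2)].
R² + z² = (0.0208)² + (0.0353)² = 0.001679 m², and (R²+z²)^(3/2) = 6.88×10⁻⁵ m³.
B = (4π×10⁻⁷ × 3.35 × 0.0004326) / (2 × 6.88×10⁻⁵) = 1.32×10⁻⁵ T.

B ≈ 13.2 μT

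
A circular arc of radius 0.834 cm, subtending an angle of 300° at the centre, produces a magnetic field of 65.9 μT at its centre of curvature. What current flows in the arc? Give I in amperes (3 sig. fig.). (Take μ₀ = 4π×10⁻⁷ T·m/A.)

For a circular arc, B = μ₀Iφ/(4πR) with φ in radians; here φ = 5.236 rad.
So I = 4πRB/(μ₀φ) = 4π × 0.00834 × 6.59×10⁻⁵ / (4π×10⁻⁷ × 5.236) = 1.05 A.

I ≈ 1.05 A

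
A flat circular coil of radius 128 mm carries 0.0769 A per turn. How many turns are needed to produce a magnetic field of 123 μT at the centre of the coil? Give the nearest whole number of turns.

N = 326

For an N-turn coil, B = Nμ₀I/(2R). A single turn gives B₁ = 3.77×10⁻⁷ T with R = 0.128 m.
N = B/B₁ = 1.23×10⁻⁴ / 3.77×10⁻⁷ = 325.84.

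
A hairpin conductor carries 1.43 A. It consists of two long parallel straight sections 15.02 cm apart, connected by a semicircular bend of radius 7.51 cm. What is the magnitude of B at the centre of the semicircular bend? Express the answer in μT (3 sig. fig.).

The semicircular arc contributes B_arc = μ₀I·π/(4πR) = μ₀I/(4R) = 5.98×10⁻⁶ T.
Each semi-infinite lead is at perpendicular distance R = 0.0751 m from the centre, with the perpendicular foot at its near end, so it contributes μ₀I/(4πR); both point the same way, together 3.81×10⁻⁶ T.
Arc and leads all point the same direction: B = 5.98×10⁻⁶ + 3.81×10⁻⁶ = 9.79×10⁻⁶ T.

B ≈ 9.79 μT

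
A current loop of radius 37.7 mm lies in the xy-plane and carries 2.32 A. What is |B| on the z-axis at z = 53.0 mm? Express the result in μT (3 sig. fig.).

B ≈ 7.53 μT

On the axis of a circular loop, B = μ₀IR² / [2(R²+z²)^(3/2)].
R² + z² = (0.0377)² + (0.053)² = 0.00423 m², and (R²+z²)^(3/2) = 2.75×10⁻⁴ m³.
B = (4π×10⁻⁷ × 2.32 × 0.001421) / (2 × 2.75×10⁻⁴) = 7.53×10⁻⁶ T.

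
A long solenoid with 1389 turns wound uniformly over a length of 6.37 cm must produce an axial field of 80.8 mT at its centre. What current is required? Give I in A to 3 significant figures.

Inside a long solenoid B = μ₀nI with n = 2.181×10⁴ m⁻¹, so I = B/(μ₀n).
I = 8.08×10⁻² / (4π×10⁻⁷ × 2.181×10⁴) = 2.95 A.

I ≈ 2.95 A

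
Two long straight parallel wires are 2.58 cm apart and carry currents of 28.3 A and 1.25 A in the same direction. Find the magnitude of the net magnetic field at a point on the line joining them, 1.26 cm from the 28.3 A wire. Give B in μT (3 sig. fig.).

B ≈ 430 μT

Each long wire gives B = μ₀I/(2πd). Distances are d₁ = 0.0126 m and d₂ = 0.0132 m.
B₁ = 4.49×10⁻⁴ T, B₂ = 1.89×10⁻⁵ T.
Between parallel currents the two contributions point in opposite directions, so they subtract. B = |B₁ − B₂| = |4.49×10⁻⁴ − 1.89×10⁻⁵| = 4.30×10⁻⁴ T.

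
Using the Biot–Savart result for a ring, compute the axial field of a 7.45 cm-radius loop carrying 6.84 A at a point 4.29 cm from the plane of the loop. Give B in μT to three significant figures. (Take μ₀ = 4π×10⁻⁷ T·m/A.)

B ≈ 37.5 μT

On the axis of a circular loop, B = μ₀IR² / [2(R²+z²)^(3/2)].
R² + z² = (0.0745)² + (0.0429)² = 0.007391 m², and (R²+z²)^(3/2) = 6.35×10⁻⁴ m³.
B = (4π×10⁻⁷ × 6.84 × 0.00555) / (2 × 6.35×10⁻⁴) = 3.75×10⁻⁵ T.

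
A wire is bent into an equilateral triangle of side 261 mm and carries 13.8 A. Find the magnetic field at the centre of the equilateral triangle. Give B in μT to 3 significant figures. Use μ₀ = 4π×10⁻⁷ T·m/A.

B ≈ 95.2 μT

Each side is a finite straight segment at perpendicular distance d = a/(2 tan(π/3)) = 0.07534 m from the centre, with end-angles ±π/3.
One side contributes B₁ = (μ₀I/4πd)·2 sin(π/3) = 3.17×10⁻⁵ T.
All 3 sides add in the same direction: B = 3 × 3.17×10⁻⁵ = 9.52×10⁻⁵ T.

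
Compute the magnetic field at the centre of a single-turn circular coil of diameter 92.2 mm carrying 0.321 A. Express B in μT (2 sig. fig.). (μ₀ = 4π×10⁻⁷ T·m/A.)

At the centre of a circular loop the Biot–Savart law gives B = μ₀I/(2R) (so R = 0.0461 m).
B = (4π×10⁻⁷ × 0.321) / (2 × 0.0461) = 4.38×10⁻⁶ T.

B ≈ 4.4 μT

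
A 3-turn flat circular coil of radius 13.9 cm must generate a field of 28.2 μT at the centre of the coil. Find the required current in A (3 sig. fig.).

I ≈ 2.08 A

For an N-turn coil, B = Nμ₀I/(2R) with R = 0.139 m, so I = 2RB/(Nμ₀) = 2 × 0.139 × 2.82×10⁻⁵ / (3 × 4π×10⁻⁷) = 2.08 A.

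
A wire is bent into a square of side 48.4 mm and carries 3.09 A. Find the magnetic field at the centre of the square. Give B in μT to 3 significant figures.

Each side is a finite straight segment at perpendicular distance d = a/(2 tan(π/4)) = 0.0242 m from the centre, with end-angles ±π/4.
One side contributes B₁ = (μ₀I/4πd)·2 sin(π/4) = 1.81×10⁻⁵ T.
All 4 sides add in the same direction: B = 4 × 1.81×10⁻⁵ = 7.22×10⁻⁵ T.

B ≈ 72.2 μT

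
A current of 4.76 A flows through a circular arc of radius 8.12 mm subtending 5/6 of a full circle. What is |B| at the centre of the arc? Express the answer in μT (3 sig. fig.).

The Biot–Savart field of a circular arc at its centre is B = μ₀Iφ/(4πR), with φ = 5.236 rad.
B = (4π×10⁻⁷ × 4.76 × 5.236) / (4π × 0.00812) = 3.07×10⁻⁴ T.

B ≈ 307 μT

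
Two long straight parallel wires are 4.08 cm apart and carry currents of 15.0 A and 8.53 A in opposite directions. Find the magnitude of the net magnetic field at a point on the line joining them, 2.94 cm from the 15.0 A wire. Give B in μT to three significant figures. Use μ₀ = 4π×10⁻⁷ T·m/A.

Each long wire gives B = μ₀I/(2πd). Distances are d₁ = 0.0294 m and d₂ = 0.0114 m.
B₁ = 1.02×10⁻⁴ T, B₂ = 1.50×10⁻⁴ T.
Between antiparallel currents both contributions point the same way, so they add. B = B₁ + B₂ = 1.02×10⁻⁴ + 1.50×10⁻⁴ = 2.52×10⁻⁴ T.

B ≈ 252 μT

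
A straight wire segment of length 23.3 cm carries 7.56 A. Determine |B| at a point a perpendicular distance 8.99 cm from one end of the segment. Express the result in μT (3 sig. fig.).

For a finite straight segment, B = (μ₀I/4πd)(sinθ₁ + sinθ₂), where θ₁, θ₂ are the angles from the perpendicular to each end.
The perpendicular foot is at one end, so the two end-offsets along the wire are 0 and L = 0.233 m.
sinθ₁ = 0/√(0²+0.0899²) = 0.0000; sinθ₂ = 0.233/√(0.233²+0.0899²) = 0.9330.
B = (4π×10⁻⁷ × 7.56) / (4π × 0.0899) × (0.0000 + 0.9330) = 7.85×10⁻⁶ T.

B ≈ 7.85 μT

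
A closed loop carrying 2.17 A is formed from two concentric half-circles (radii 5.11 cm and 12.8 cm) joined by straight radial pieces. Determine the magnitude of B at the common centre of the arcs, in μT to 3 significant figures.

B ≈ 8.02 μT

The radial connectors point toward the centre, so dl × r̂ = 0 and they contribute nothing.
Each semicircle gives μ₀I/(4R): inner arc 1.33×10⁻⁵ T, outer arc 5.33×10⁻⁶ T.
The two arcs carry current in opposite angular senses, so their fields oppose: B = |1.33×10⁻⁵ − 5.33×10⁻⁶| = 8.02×10⁻⁶ T.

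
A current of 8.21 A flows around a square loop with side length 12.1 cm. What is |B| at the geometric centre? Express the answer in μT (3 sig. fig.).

B ≈ 76.8 μT

Each side is a finite straight segment at perpendicular distance d = a/(2 tan(π/4)) = 0.0605 m from the centre, with end-angles ±π/4.
One side contributes B₁ = (μ₀I/4πd)·2 sin(π/4) = 1.92×10⁻⁵ T.
All 4 sides add in the same direction: B = 4 × 1.92×10⁻⁵ = 7.68×10⁻⁵ T.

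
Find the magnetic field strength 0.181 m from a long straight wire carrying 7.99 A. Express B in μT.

B ≈ 8.83 μT

For an infinitely long straight wire, B = μ₀I/(2πd).
B = (4π×10⁻⁷ × 7.99) / (2π × 0.181) = 8.83×10⁻⁶ T.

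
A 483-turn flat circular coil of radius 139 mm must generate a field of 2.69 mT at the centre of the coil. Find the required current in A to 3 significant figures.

I ≈ 1.23 A

For an N-turn coil, B = Nμ₀I/(2R) with R = 0.139 m, so I = 2RB/(Nμ₀) = 2 × 0.139 × 2.69×10⁻³ / (483 × 4π×10⁻⁷) = 1.23 A.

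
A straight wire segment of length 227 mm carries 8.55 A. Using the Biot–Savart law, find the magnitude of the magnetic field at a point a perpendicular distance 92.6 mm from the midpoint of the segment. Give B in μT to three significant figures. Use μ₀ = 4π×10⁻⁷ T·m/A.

B ≈ 14.3 μT

For a finite straight segment, B = (μ₀I/4πd)(sinθ₁ + sinθ₂), where θ₁, θ₂ are the angles from the perpendicular to each end.
The perpendicular from the point meets the wire at its midpoint, so each end is L/2 = 0.1135 m away along the wire.
sinθ₁ = 0.1135/√(0.1135²+0.0926²) = 0.7748; sinθ₂ = 0.1135/√(0.1135²+0.0926²) = 0.7748.
B = (4π×10⁻⁷ × 8.55) / (4π × 0.0926) × (0.7748 + 0.7748) = 1.43×10⁻⁵ T.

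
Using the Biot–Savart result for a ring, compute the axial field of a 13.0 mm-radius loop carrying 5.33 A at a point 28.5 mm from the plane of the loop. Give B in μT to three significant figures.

On the axis of a circular loop, B = μ₀IR² / [2(R²+z²)^(3/2)].
R² + z² = (0.013)² + (0.0285)² = 0.0009813 m², and (R²+z²)^(3/2) = 3.07×10⁻⁵ m³.
B = (4π×10⁻⁷ × 5.33 × 0.000169) / (2 × 3.07×10⁻⁵) = 1.84×10⁻⁵ T.

B ≈ 18.4 μT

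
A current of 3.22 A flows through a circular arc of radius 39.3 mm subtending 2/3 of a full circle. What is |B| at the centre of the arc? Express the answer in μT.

The Biot–Savart field of a circular arc at its centre is B = μ₀Iφ/(4πR), with φ = 4.189 rad.
B = (4π×10⁻⁷ × 3.22 × 4.189) / (4π × 0.0393) = 3.43×10⁻⁵ T.

B ≈ 34.3 μT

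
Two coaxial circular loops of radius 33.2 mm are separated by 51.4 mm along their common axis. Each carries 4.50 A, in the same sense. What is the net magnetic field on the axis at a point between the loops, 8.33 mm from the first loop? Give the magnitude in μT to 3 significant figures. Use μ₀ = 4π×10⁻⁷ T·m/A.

B ≈ 97.1 μT

Each loop contributes B = μ₀IR²/[2(R²+z²)^(3/2)] on the axis, with z measured from that loop.
Loop 1 (z = 0.00833 m): B₁ = 7.77×10⁻⁵ T. Loop 2 (z = 0.04307 m): B₂ = 1.94×10⁻⁵ T.
The fields add: B = B₁ + B₂ = 9.71×10⁻⁵ T.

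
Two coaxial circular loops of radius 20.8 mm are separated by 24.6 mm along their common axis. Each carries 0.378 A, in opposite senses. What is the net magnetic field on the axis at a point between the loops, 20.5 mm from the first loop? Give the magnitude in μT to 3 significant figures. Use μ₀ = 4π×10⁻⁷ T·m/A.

B ≈ 6.66 μT

Each loop contributes B = μ₀IR²/[2(R²+z²)^(3/2)] on the axis, with z measured from that loop.
Loop 1 (z = 0.0205 m): B₁ = 4.13×10⁻⁶ T. Loop 2 (z = 0.0041 m): B₂ = 1.08×10⁻⁵ T.
The fields oppose: B = |B₁ − B₂| = 6.66×10⁻⁶ T.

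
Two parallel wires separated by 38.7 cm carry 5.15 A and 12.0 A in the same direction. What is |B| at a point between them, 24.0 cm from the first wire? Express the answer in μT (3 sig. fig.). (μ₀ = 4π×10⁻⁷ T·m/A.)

Each long wire gives B = μ₀I/(2πd). Distances are d₁ = 0.24 m and d₂ = 0.147 m.
B₁ = 4.29×10⁻⁶ T, B₂ = 1.63×10⁻⁵ T.
Between parallel currents the two contributions point in opposite directions, so they subtract. B = |B₁ − B₂| = |4.29×10⁻⁶ − 1.63×10⁻⁵| = 1.20×10⁻⁵ T.

B ≈ 12.0 μT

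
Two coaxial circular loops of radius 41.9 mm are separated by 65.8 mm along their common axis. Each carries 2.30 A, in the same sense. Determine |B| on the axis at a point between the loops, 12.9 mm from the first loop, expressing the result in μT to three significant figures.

B ≈ 38.4 μT

Each loop contributes B = μ₀IR²/[2(R²+z²)^(3/2)] on the axis, with z measured from that loop.
Loop 1 (z = 0.0129 m): B₁ = 3.01×10⁻⁵ T. Loop 2 (z = 0.0529 m): B₂ = 8.26×10⁻⁶ T.
The fields add: B = B₁ + B₂ = 3.84×10⁻⁵ T.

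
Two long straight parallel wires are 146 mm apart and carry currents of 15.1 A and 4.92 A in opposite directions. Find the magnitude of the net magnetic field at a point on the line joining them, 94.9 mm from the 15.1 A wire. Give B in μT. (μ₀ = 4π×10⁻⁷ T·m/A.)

Each long wire gives B = μ₀I/(2πd). Distances are d₁ = 0.0949 m and d₂ = 0.0511 m.
B₁ = 3.18×10⁻⁵ T, B₂ = 1.93×10⁻⁵ T.
Between antiparallel currents both contributions point the same way, so they add. B = B₁ + B₂ = 3.18×10⁻⁵ + 1.93×10⁻⁵ = 5.11×10⁻⁵ T.

B ≈ 51.1 μT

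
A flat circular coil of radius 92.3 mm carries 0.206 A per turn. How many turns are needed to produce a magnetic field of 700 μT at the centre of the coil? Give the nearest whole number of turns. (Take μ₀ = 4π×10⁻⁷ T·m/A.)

N = 499

For an N-turn coil, B = Nμ₀I/(2R). A single turn gives B₁ = 1.40×10⁻⁶ T with R = 0.0923 m.
N = B/B₁ = 7.00×10⁻⁴ / 1.40×10⁻⁶ = 499.17.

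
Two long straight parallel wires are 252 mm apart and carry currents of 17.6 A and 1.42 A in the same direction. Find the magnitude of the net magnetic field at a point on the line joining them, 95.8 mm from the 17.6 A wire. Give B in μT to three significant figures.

B ≈ 34.9 μT

Each long wire gives B = μ₀I/(2πd). Distances are d₁ = 0.0958 m and d₂ = 0.1562 m.
B₁ = 3.67×10⁻⁵ T, B₂ = 1.82×10⁻⁶ T.
Between parallel currents the two contributions point in opposite directions, so they subtract. B = |B₁ − B₂| = |3.67×10⁻⁵ − 1.82×10⁻⁶| = 3.49×10⁻⁵ T.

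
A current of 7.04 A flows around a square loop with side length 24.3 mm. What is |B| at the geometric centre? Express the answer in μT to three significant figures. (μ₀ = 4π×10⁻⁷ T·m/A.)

Each side is a finite straight segment at perpendicular distance d = a/(2 tan(π/4)) = 0.01215 m from the centre, with end-angles ±π/4.
One side contributes B₁ = (μ₀I/4πd)·2 sin(π/4) = 8.19×10⁻⁵ T.
All 4 sides add in the same direction: B = 4 × 8.19×10⁻⁵ = 3.28×10⁻⁴ T.

B ≈ 328 μT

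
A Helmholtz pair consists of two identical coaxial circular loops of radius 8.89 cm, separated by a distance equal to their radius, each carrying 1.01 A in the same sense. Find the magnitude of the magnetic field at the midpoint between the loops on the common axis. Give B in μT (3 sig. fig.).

Each loop contributes B = μ₀IR²/[2(R²+z²)^(3/2)] on the axis, with z measured from that loop.
Loop 1 (z = 0.04445 m): B₁ = 5.11×10⁻⁶ T. Loop 2 (z = 0.04445 m): B₂ = 5.11×10⁻⁶ T.
The fields add: B = B₁ + B₂ = 1.02×10⁻⁵ T.

B ≈ 10.2 μT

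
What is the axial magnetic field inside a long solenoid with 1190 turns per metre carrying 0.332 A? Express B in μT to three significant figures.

B ≈ 496 μT

Inside a long solenoid, B = μ₀nI with n = 1190 turns/m.
B = 4π×10⁻⁷ × 1190 × 0.332 = 4.96×10⁻⁴ T.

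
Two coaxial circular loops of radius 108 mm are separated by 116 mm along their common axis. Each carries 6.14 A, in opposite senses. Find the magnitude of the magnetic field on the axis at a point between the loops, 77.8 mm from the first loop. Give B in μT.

Each loop contributes B = μ₀IR²/[2(R²+z²)^(3/2)] on the axis, with z measured from that loop.
Loop 1 (z = 0.0778 m): B₁ = 1.91×10⁻⁵ T. Loop 2 (z = 0.0382 m): B₂ = 2.99×10⁻⁵ T.
The fields oppose: B = |B₁ − B₂| = 1.09×10⁻⁵ T.

B ≈ 10.9 μT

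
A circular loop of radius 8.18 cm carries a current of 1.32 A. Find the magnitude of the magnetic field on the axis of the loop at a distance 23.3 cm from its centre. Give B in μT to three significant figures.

B ≈ 0.369 μT

On the axis of a circular loop, B = μ₀IR² / [2(R²+z²)^(3/2)].
R² + z² = (0.0818)² + (0.233)² = 0.06098 m², and (R²+z²)^(3/2) = 1.51×10⁻² m³.
B = (4π×10⁻⁷ × 1.32 × 0.006691) / (2 × 1.51×10⁻²) = 3.69×10⁻⁷ T.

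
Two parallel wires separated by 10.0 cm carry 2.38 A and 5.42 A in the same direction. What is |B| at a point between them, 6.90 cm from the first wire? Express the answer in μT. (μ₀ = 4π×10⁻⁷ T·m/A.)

Each long wire gives B = μ₀I/(2πd). Distances are d₁ = 0.069 m and d₂ = 0.031 m.
B₁ = 6.90×10⁻⁶ T, B₂ = 3.50×10⁻⁵ T.
Between parallel currents the two contributions point in opposite directions, so they subtract. B = |B₁ − B₂| = |6.90×10⁻⁶ − 3.50×10⁻⁵| = 2.81×10⁻⁵ T.

B ≈ 28.1 μT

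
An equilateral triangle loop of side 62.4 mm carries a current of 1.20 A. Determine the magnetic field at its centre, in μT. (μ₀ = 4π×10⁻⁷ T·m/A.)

B ≈ 34.6 μT

Each side is a finite straight segment at perpendicular distance d = a/(2 tan(π/3)) = 0.01801 m from the centre, with end-angles ±π/3.
One side contributes B₁ = (μ₀I/4πd)·2 sin(π/3) = 1.15×10⁻⁵ T.
All 3 sides add in the same direction: B = 3 × 1.15×10⁻⁵ = 3.46×10⁻⁵ T.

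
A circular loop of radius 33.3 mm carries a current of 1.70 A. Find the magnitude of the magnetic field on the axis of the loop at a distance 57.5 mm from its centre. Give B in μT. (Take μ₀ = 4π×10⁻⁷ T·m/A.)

B ≈ 4.04 μT

On the axis of a circular loop, B = μ₀IR² / [2(R²+z²)^(3/2)].
R² + z² = (0.0333)² + (0.0575)² = 0.004415 m², and (R²+z²)^(3/2) = 2.93×10⁻⁴ m³.
B = (4π×10⁻⁷ × 1.70 × 0.001109) / (2 × 2.93×10⁻⁴) = 4.04×10⁻⁶ T.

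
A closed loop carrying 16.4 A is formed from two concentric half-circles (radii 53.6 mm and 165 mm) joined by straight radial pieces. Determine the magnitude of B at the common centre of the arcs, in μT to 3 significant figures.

B ≈ 64.9 μT

The radial connectors point toward the centre, so dl × r̂ = 0 and they contribute nothing.
Each semicircle gives μ₀I/(4R): inner arc 9.61×10⁻⁵ T, outer arc 3.12×10⁻⁵ T.
The two arcs carry current in opposite angular senses, so their fields oppose: B = |9.61×10⁻⁵ − 3.12×10⁻⁵| = 6.49×10⁻⁵ T.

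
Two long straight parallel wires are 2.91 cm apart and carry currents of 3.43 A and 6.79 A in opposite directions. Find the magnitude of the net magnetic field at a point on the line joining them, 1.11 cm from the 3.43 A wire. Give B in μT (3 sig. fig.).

Each long wire gives B = μ₀I/(2πd). Distances are d₁ = 0.0111 m and d₂ = 0.018 m.
B₁ = 6.18×10⁻⁵ T, B₂ = 7.54×10⁻⁵ T.
Between antiparallel currents both contributions point the same way, so they add. B = B₁ + B₂ = 6.18×10⁻⁵ + 7.54×10⁻⁵ = 1.37×10⁻⁴ T.

B ≈ 137 μT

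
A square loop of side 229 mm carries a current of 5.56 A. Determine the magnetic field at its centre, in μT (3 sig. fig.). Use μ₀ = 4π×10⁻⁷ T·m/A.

B ≈ 27.5 μT

Each side is a finite straight segment at perpendicular distance d = a/(2 tan(π/4)) = 0.1145 m from the centre, with end-angles ±π/4.
One side contributes B₁ = (μ₀I/4πd)·2 sin(π/4) = 6.87×10⁻⁶ T.
All 4 sides add in the same direction: B = 4 × 6.87×10⁻⁶ = 2.75×10⁻⁵ T.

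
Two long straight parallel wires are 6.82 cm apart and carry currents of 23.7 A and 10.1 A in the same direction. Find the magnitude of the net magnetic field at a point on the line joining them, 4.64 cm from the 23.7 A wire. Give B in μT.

B ≈ 9.49 μT

Each long wire gives B = μ₀I/(2πd). Distances are d₁ = 0.0464 m and d₂ = 0.0218 m.
B₁ = 1.02×10⁻⁴ T, B₂ = 9.27×10⁻⁵ T.
Between parallel currents the two contributions point in opposite directions, so they subtract. B = |B₁ − B₂| = |1.02×10⁻⁴ − 9.27×10⁻⁵| = 9.49×10⁻⁶ T.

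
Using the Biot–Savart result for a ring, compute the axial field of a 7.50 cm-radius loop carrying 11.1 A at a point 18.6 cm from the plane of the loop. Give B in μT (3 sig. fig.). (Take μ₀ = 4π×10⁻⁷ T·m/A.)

On the axis of a circular loop, B = μ₀IR² / [2(R²+z²)^(3/2)].
R² + z² = (0.075)² + (0.186)² = 0.04022 m², and (R²+z²)^(3/2) = 8.07×10⁻³ m³.
B = (4π×10⁻⁷ × 11.1 × 0.005625) / (2 × 8.07×10⁻³) = 4.86×10⁻⁶ T.

B ≈ 4.86 μT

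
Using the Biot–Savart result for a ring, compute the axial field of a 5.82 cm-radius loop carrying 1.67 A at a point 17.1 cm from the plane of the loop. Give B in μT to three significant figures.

On the axis of a circular loop, B = μ₀IR² / [2(R²+z²)^(3/2)].
R² + z² = (0.0582)² + (0.171)² = 0.03263 m², and (R²+z²)^(3/2) = 5.89×10⁻³ m³.
B = (4π×10⁻⁷ × 1.67 × 0.003387) / (2 × 5.89×10⁻³) = 6.03×10⁻⁷ T.

B ≈ 0.603 μT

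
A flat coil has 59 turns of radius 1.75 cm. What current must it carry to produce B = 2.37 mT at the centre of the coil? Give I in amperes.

For an N-turn coil, B = Nμ₀I/(2R) with R = 0.0175 m, so I = 2RB/(Nμ₀) = 2 × 0.0175 × 2.37×10⁻³ / (59 × 4π×10⁻⁷) = 1.12 A.

I ≈ 1.12 A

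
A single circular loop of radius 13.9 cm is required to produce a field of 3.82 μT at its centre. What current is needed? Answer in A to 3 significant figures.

I ≈ 0.845 A

At the centre of a circular loop B = μ₀I/(2R), so I = 2RB/μ₀.
With R = 0.139 m, I = 2 × 0.139 × 3.82×10⁻⁶ / (4π×10⁻⁷) = 0.845 A.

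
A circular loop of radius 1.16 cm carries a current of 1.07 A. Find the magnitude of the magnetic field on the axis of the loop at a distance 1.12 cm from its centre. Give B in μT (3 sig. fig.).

B ≈ 21.6 μT

On the axis of a circular loop, B = μ₀IR² / [2(R²+z²)^(3/2)].
R² + z² = (0.0116)² + (0.0112)² = 0.00026 m², and (R²+z²)^(3/2) = 4.19×10⁻⁶ m³.
B = (4π×10⁻⁷ × 1.07 × 0.0001346) / (2 × 4.19×10⁻⁶) = 2.16×10⁻⁵ T.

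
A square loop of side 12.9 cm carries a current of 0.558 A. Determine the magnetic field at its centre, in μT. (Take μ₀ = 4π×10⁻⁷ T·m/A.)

Each side is a finite straight segment at perpendicular distance d = a/(2 tan(π/4)) = 0.0645 m from the centre, with end-angles ±π/4.
One side contributes B₁ = (μ₀I/4πd)·2 sin(π/4) = 1.22×10⁻⁶ T.
All 4 sides add in the same direction: B = 4 × 1.22×10⁻⁶ = 4.89×10⁻⁶ T.

B ≈ 4.89 μT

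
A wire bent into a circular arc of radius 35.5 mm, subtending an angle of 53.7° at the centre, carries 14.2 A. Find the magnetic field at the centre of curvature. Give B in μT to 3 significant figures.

The Biot–Savart field of a circular arc at its centre is B = μ₀Iφ/(4πR), with φ = 0.9372 rad.
B = (4π×10⁻⁷ × 14.2 × 0.9372) / (4π × 0.0355) = 3.75×10⁻⁵ T.

B ≈ 37.5 μT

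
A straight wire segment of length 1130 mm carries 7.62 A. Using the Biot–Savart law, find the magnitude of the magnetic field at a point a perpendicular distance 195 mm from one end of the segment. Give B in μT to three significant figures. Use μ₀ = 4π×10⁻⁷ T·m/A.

For a finite straight segment, B = (μ₀I/4πd)(sinθ₁ + sinθ₂), where θ₁, θ₂ are the angles from the perpendicular to each end.
The perpendicular foot is at one end, so the two end-offsets along the wire are 0 and L = 1.13 m.
sinθ₁ = 0/√(0²+0.195²) = 0.0000; sinθ₂ = 1.13/√(1.13²+0.195²) = 0.9854.
B = (4π×10⁻⁷ × 7.62) / (4π × 0.195) × (0.0000 + 0.9854) = 3.85×10⁻⁶ T.

B ≈ 3.85 μT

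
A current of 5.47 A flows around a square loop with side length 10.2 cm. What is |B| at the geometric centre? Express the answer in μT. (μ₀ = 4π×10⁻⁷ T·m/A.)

B ≈ 60.7 μT

Each side is a finite straight segment at perpendicular distance d = a/(2 tan(π/4)) = 0.051 m from the centre, with end-angles ±π/4.
One side contributes B₁ = (μ₀I/4πd)·2 sin(π/4) = 1.52×10⁻⁵ T.
All 4 sides add in the same direction: B = 4 × 1.52×10⁻⁵ = 6.07×10⁻⁵ T.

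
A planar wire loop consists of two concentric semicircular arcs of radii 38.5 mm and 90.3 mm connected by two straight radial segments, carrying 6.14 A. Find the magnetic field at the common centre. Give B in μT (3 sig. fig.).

The radial connectors point toward the centre, so dl × r̂ = 0 and they contribute nothing.
Each semicircle gives μ₀I/(4R): inner arc 5.01×10⁻⁵ T, outer arc 2.14×10⁻⁵ T.
The two arcs carry current in opposite angular senses, so their fields oppose: B = |5.01×10⁻⁵ − 2.14×10⁻⁵| = 2.87×10⁻⁵ T.

B ≈ 28.7 μT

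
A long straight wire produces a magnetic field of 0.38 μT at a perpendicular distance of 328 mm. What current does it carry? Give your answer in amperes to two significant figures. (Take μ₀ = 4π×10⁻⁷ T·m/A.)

I ≈ 0.62 A

For a long straight wire B = μ₀I/(2πd), so I = 2πdB/μ₀.
I = 2π × 0.328 × 3.80×10⁻⁷ / (4π×10⁻⁷) = 0.623 A.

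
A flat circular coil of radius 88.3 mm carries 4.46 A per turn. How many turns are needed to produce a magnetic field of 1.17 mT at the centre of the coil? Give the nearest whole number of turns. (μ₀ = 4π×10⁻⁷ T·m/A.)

N = 37

For an N-turn coil, B = Nμ₀I/(2R). A single turn gives B₁ = 3.17×10⁻⁵ T with R = 0.0883 m.
N = B/B₁ = 1.17×10⁻³ / 3.17×10⁻⁵ = 36.87.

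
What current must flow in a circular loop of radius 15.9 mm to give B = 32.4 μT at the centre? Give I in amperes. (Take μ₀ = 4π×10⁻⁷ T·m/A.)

I ≈ 0.820 A

At the centre of a circular loop B = μ₀I/(2R), so I = 2RB/μ₀.
With R = 0.0159 m, I = 2 × 0.0159 × 3.24×10⁻⁵ / (4π×10⁻⁷) = 0.820 A.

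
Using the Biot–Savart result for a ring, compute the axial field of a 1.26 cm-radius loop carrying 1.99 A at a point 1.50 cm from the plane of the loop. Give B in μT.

B ≈ 26.4 μT

On the axis of a circular loop, B = μ₀IR² / [2(R²+z²)^(3/2)].
R² + z² = (0.0126)² + (0.015)² = 0.0003838 m², and (R²+z²)^(3/2) = 7.52×10⁻⁶ m³.
B = (4π×10⁻⁷ × 1.99 × 0.0001588) / (2 × 7.52×10⁻⁶) = 2.64×10⁻⁵ T.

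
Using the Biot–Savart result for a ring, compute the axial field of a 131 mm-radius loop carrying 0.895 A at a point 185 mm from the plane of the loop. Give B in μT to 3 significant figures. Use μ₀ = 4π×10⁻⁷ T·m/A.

B ≈ 0.828 μT

On the axis of a circular loop, B = μ₀IR² / [2(R²+z²)^(3/2)].
R² + z² = (0.131)² + (0.185)² = 0.05139 m², and (R²+z²)^(3/2) = 1.16×10⁻² m³.
B = (4π×10⁻⁷ × 0.895 × 0.01716) / (2 × 1.16×10⁻²) = 8.28×10⁻⁷ T.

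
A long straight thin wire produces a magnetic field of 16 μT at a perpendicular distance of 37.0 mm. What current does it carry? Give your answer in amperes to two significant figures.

For a long straight wire B = μ₀I/(2πd), so I = 2πdB/μ₀.
I = 2π × 0.037 × 1.60×10⁻⁵ / (4π×10⁻⁷) = 2.96 A.

I ≈ 3.0 A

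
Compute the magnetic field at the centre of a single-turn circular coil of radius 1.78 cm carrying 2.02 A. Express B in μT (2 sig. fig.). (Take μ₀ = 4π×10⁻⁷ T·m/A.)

B ≈ 71 μT

At the centre of a circular loop the Biot–Savart law gives B = μ₀I/(2R).
B = (4π×10⁻⁷ × 2.02) / (2 × 0.0178) = 7.13×10⁻⁵ T.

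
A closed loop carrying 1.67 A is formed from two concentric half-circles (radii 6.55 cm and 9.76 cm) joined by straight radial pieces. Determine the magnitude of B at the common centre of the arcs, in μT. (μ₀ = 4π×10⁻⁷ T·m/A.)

B ≈ 2.63 μT

The radial connectors point toward the centre, so dl × r̂ = 0 and they contribute nothing.
Each semicircle gives μ₀I/(4R): inner arc 8.01×10⁻⁶ T, outer arc 5.38×10⁻⁶ T.
The two arcs carry current in opposite angular senses, so their fields oppose: B = |8.01×10⁻⁶ − 5.38×10⁻⁶| = 2.63×10⁻⁶ T.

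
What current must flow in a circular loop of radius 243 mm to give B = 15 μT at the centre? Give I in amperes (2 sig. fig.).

I ≈ 5.8 A

At the centre of a circular loop B = μ₀I/(2R), so I = 2RB/μ₀.
With R = 0.243 m, I = 2 × 0.243 × 1.50×10⁻⁵ / (4π×10⁻⁷) = 5.80 A.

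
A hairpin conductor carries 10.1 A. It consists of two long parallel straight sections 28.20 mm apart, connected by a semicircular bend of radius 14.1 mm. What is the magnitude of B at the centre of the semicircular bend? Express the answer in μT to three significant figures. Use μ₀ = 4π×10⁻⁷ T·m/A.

B ≈ 368 μT

The semicircular arc contributes B_arc = μ₀I·π/(4πR) = μ₀I/(4R) = 2.25×10⁻⁴ T.
Each semi-infinite lead is at perpendicular distance R = 0.0141 m from the centre, with the perpendicular foot at its near end, so it contributes μ₀I/(4πR); both point the same way, together 1.43×10⁻⁴ T.
Arc and leads all point the same direction: B = 2.25×10⁻⁴ + 1.43×10⁻⁴ = 3.68×10⁻⁴ T.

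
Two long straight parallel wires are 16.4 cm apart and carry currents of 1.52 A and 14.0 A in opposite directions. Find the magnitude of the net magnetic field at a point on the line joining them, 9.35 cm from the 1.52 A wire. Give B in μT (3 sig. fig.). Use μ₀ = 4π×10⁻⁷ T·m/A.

B ≈ 43.0 μT

Each long wire gives B = μ₀I/(2πd). Distances are d₁ = 0.0935 m and d₂ = 0.0705 m.
B₁ = 3.25×10⁻⁶ T, B₂ = 3.97×10⁻⁵ T.
Between antiparallel currents both contributions point the same way, so they add. B = B₁ + B₂ = 3.25×10⁻⁶ + 3.97×10⁻⁵ = 4.30×10⁻⁵ T.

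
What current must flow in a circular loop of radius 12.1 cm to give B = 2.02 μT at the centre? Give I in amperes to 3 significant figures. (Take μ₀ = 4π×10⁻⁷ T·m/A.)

At the centre of a circular loop B = μ₀I/(2R), so I = 2RB/μ₀.
With R = 0.121 m, I = 2 × 0.121 × 2.02×10⁻⁶ / (4π×10⁻⁷) = 0.389 A.

I ≈ 0.389 A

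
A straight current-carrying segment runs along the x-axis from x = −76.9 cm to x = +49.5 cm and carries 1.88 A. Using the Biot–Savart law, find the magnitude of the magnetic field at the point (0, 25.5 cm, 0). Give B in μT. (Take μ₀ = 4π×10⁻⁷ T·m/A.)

B ≈ 1.36 μT

For a finite straight segment, B = (μ₀I/4πd)(sinθ₁ + sinθ₂), where θ₁, θ₂ are the angles from the perpendicular to each end.
The perpendicular distance is d = 0.255 m; the end-offsets along the wire are a = 0.769 m and b = 0.495 m.
sinθ₁ = 0.769/√(0.769²+0.255²) = 0.9492; sinθ₂ = 0.495/√(0.495²+0.255²) = 0.8890.
B = (4π×10⁻⁷ × 1.88) / (4π × 0.255) × (0.9492 + 0.8890) = 1.36×10⁻⁶ T.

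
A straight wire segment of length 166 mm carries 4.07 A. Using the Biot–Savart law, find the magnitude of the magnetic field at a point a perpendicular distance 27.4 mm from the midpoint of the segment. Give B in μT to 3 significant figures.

For a finite straight segment, B = (μ₀I/4πd)(sinθ₁ + sinθ₂), where θ₁, θ₂ are the angles from the perpendicular to each end.
The perpendicular from the point meets the wire at its midpoint, so each end is L/2 = 0.083 m away along the wire.
sinθ₁ = 0.083/√(0.083²+0.0274²) = 0.9496; sinθ₂ = 0.083/√(0.083²+0.0274²) = 0.9496.
B = (4π×10⁻⁷ × 4.07) / (4π × 0.0274) × (0.9496 + 0.9496) = 2.82×10⁻⁵ T.

B ≈ 28.2 μT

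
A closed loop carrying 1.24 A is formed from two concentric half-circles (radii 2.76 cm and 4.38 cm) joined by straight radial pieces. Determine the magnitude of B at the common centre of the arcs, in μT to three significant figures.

The radial connectors point toward the centre, so dl × r̂ = 0 and they contribute nothing.
Each semicircle gives μ₀I/(4R): inner arc 1.41×10⁻⁵ T, outer arc 8.89×10⁻⁶ T.
The two arcs carry current in opposite angular senses, so their fields oppose: B = |1.41×10⁻⁵ − 8.89×10⁻⁶| = 5.22×10⁻⁶ T.

B ≈ 5.22 μT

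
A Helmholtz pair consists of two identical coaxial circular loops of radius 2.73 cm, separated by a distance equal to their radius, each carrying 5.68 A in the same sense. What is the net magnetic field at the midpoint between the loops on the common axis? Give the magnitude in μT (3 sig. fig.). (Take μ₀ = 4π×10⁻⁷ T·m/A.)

B ≈ 187 μT

Each loop contributes B = μ₀IR²/[2(R²+z²)^(3/2)] on the axis, with z measured from that loop.
Loop 1 (z = 0.01365 m): B₁ = 9.35×10⁻⁵ T. Loop 2 (z = 0.01365 m): B₂ = 9.35×10⁻⁵ T.
The fields add: B = B₁ + B₂ = 1.87×10⁻⁴ T.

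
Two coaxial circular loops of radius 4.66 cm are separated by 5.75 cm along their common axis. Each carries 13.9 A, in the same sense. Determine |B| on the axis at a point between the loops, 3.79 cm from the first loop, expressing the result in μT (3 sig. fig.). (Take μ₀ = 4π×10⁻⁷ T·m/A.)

B ≈ 234 μT

Each loop contributes B = μ₀IR²/[2(R²+z²)^(3/2)] on the axis, with z measured from that loop.
Loop 1 (z = 0.0379 m): B₁ = 8.75×10⁻⁵ T. Loop 2 (z = 0.0196 m): B₂ = 1.47×10⁻⁴ T.
The fields add: B = B₁ + B₂ = 2.34×10⁻⁴ T.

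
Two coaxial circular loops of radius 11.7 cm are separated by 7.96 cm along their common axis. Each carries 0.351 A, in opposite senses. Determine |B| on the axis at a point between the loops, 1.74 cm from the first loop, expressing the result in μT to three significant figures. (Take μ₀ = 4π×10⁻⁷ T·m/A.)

Each loop contributes B = μ₀IR²/[2(R²+z²)^(3/2)] on the axis, with z measured from that loop.
Loop 1 (z = 0.0174 m): B₁ = 1.82×10⁻⁶ T. Loop 2 (z = 0.0622 m): B₂ = 1.30×10⁻⁶ T.
The fields oppose: B = |B₁ − B₂| = 5.26×10⁻⁷ T.

B ≈ 0.526 μT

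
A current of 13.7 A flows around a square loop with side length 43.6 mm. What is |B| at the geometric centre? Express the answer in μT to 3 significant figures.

Each side is a finite straight segment at perpendicular distance d = a/(2 tan(π/4)) = 0.0218 m from the centre, with end-angles ±π/4.
One side contributes B₁ = (μ₀I/4πd)·2 sin(π/4) = 8.89×10⁻⁵ T.
All 4 sides add in the same direction: B = 4 × 8.89×10⁻⁵ = 3.55×10⁻⁴ T.

B ≈ 355 μT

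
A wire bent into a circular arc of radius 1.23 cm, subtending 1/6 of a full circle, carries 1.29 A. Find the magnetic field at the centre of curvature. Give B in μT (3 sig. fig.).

The Biot–Savart field of a circular arc at its centre is B = μ₀Iφ/(4πR), with φ = 1.047 rad.
B = (4π×10⁻⁷ × 1.29 × 1.047) / (4π × 0.0123) = 1.10×10⁻⁵ T.

B ≈ 11.0 μT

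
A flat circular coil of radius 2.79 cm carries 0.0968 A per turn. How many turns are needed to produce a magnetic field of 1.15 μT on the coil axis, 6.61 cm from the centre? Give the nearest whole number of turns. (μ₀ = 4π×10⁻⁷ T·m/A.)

For an N-turn coil, B = Nμ₀IR²/[2(R²+z²)^(3/2)]. A single turn gives B₁ = 1.28×10⁻⁷ T with R = 0.0279 m, z = 0.0661 m.
N = B/B₁ = 1.15×10⁻⁶ / 1.28×10⁻⁷ = 8.97.

N = 9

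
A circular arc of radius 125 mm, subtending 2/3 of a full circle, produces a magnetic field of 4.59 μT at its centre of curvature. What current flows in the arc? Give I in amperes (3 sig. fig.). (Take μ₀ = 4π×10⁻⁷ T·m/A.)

For a circular arc, B = μ₀Iφ/(4πR) with φ in radians; here φ = 4.189 rad.
So I = 4πRB/(μ₀φ) = 4π × 0.125 × 4.59×10⁻⁶ / (4π×10⁻⁷ × 4.189) = 1.37 A.

I ≈ 1.37 A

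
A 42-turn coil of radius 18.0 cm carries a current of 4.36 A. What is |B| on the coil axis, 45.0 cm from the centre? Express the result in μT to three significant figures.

B ≈ 32.7 μT

For an N-turn flat coil, B = Nμ₀IR²/[2(R²+z²)^(3/2)] with R = 0.18 m, z = 0.45 m.
B = 42 × 7.80×10⁻⁷ T = 3.27×10⁻⁵ T.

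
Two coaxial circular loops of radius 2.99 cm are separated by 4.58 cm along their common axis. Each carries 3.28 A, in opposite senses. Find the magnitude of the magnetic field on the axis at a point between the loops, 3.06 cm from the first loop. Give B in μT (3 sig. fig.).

B ≈ 25.3 μT

Each loop contributes B = μ₀IR²/[2(R²+z²)^(3/2)] on the axis, with z measured from that loop.
Loop 1 (z = 0.0306 m): B₁ = 2.35×10⁻⁵ T. Loop 2 (z = 0.0152 m): B₂ = 4.88×10⁻⁵ T.
The fields oppose: B = |B₁ − B₂| = 2.53×10⁻⁵ T.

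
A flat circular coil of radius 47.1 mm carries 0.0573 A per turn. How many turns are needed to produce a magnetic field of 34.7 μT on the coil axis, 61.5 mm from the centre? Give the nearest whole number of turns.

For an N-turn coil, B = Nμ₀IR²/[2(R²+z²)^(3/2)]. A single turn gives B₁ = 1.72×10⁻⁷ T with R = 0.0471 m, z = 0.0615 m.
N = B/B₁ = 3.47×10⁻⁵ / 1.72×10⁻⁷ = 201.95.

N = 202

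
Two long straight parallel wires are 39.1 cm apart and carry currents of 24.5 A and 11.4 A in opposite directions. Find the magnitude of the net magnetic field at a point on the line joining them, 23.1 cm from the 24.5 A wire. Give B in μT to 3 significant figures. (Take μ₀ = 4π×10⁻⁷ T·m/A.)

Each long wire gives B = μ₀I/(2πd). Distances are d₁ = 0.231 m and d₂ = 0.16 m.
B₁ = 2.12×10⁻⁵ T, B₂ = 1.42×10⁻⁵ T.
Between antiparallel currents both contributions point the same way, so they add. B = B₁ + B₂ = 2.12×10⁻⁵ + 1.42×10⁻⁵ = 3.55×10⁻⁵ T.

B ≈ 35.5 μT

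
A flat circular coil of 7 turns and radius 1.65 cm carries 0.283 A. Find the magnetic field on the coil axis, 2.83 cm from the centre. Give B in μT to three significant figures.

For an N-turn flat coil, B = Nμ₀IR²/[2(R²+z²)^(3/2)] with R = 0.0165 m, z = 0.0283 m.
B = 7 × 1.38×10⁻⁶ T = 9.64×10⁻⁶ T.

B ≈ 9.64 μT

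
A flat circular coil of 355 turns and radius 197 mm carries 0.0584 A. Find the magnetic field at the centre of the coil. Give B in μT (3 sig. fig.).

B ≈ 66.1 μT

For an N-turn flat coil, B = Nμ₀I/(2R) with R = 0.197 m.
B = 355 × 1.86×10⁻⁷ T = 6.61×10⁻⁵ T.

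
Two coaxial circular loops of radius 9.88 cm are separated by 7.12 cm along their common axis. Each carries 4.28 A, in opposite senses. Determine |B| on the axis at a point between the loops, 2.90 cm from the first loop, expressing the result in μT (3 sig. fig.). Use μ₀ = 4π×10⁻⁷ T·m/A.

Each loop contributes B = μ₀IR²/[2(R²+z²)^(3/2)] on the axis, with z measured from that loop.
Loop 1 (z = 0.029 m): B₁ = 2.40×10⁻⁵ T. Loop 2 (z = 0.0422 m): B₂ = 2.12×10⁻⁵ T.
The fields oppose: B = |B₁ − B₂| = 2.88×10⁻⁶ T.

B ≈ 2.88 μT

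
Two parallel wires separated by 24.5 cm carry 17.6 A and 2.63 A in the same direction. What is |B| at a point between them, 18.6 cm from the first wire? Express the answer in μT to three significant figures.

B ≈ 10.0 μT

Each long wire gives B = μ₀I/(2πd). Distances are d₁ = 0.186 m and d₂ = 0.059 m.
B₁ = 1.89×10⁻⁵ T, B₂ = 8.92×10⁻⁶ T.
Between parallel currents the two contributions point in opposite directions, so they subtract. B = |B₁ − B₂| = |1.89×10⁻⁵ − 8.92×10⁻⁶| = 1.00×10⁻⁵ T.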